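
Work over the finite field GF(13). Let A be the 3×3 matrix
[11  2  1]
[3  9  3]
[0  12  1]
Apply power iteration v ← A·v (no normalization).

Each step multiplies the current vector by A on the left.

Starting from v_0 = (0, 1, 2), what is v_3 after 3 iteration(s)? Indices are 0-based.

v_0 = (0, 1, 2).
v_1 = A·v_0 = (4, 2, 1).
v_2 = A·v_1 = (10, 7, 12).
v_3 = A·v_2 = (6, 12, 5).

v_3 = (6, 12, 5)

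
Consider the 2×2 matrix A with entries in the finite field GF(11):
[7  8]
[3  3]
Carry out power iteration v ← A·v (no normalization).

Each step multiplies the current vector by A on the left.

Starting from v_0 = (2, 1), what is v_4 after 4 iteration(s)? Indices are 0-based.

v_4 = (2, 4)

v_0 = (2, 1).
v_1 = A·v_0 = (0, 9).
v_2 = A·v_1 = (6, 5).
v_3 = A·v_2 = (5, 0).
v_4 = A·v_3 = (2, 4).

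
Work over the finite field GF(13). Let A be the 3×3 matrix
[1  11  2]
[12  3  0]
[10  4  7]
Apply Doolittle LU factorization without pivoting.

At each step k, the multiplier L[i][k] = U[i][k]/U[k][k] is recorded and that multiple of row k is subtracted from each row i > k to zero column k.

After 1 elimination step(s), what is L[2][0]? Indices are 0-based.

L[2][0] = 10

[col 0] pivot 1
  R1 -= 12*R0 → (0, 1, 2)  (L[1][0] := 12)
  R2 -= 10*R0 → (0, 11, 0)  (L[2][0] := 10)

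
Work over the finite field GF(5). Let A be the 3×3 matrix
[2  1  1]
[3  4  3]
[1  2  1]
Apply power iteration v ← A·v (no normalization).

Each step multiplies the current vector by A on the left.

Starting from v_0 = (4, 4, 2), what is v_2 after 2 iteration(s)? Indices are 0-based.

v_2 = (1, 0, 1)

v_0 = (4, 4, 2).
v_1 = A·v_0 = (4, 4, 4).
v_2 = A·v_1 = (1, 0, 1).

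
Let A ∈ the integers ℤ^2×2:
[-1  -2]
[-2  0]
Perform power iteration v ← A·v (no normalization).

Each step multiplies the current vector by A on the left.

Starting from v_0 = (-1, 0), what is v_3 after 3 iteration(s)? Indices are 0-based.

v_0 = (-1, 0).
v_1 = A·v_0 = (1, 2).
v_2 = A·v_1 = (-5, -2).
v_3 = A·v_2 = (9, 10).

v_3 = (9, 10)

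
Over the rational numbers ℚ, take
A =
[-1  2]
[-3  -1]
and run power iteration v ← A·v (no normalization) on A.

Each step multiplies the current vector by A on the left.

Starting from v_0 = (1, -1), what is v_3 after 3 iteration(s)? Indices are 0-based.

v_3 = (23, -8)

v_0 = (1, -1).
v_1 = A·v_0 = (-3, -2).
v_2 = A·v_1 = (-1, 11).
v_3 = A·v_2 = (23, -8).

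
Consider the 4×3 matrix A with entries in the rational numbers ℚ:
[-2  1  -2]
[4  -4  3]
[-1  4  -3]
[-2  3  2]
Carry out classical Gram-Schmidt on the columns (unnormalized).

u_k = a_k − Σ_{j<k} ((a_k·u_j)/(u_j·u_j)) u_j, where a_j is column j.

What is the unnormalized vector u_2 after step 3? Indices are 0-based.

Step 1: u_0 = a_0 = (-2, 4, -1, -2).
Step 2: u_1 = a_1 − (-28/25)·u_0 = (-31/25, 12/25, 72/25, 19/25).
Step 3: u_2 = a_2 − (3/5)·u_0 − (-40/133)·u_1 = (-156/133, 99/133, -204/133, 24/7).

u_2 = (-156/133, 99/133, -204/133, 24/7)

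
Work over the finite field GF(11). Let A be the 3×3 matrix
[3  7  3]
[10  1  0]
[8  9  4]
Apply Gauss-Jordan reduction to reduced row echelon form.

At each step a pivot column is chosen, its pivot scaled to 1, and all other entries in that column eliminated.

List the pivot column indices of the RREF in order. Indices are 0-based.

pivot columns: 0, 1

step 1: normalize row 0 (÷3) = (1, 6, 1)
  row 1: subtract 10×row0 = (0, 7, 1)
  row 2: subtract 8×row0 = (0, 5, 7)
step 2: normalize row 1 (÷7) = (0, 1, 8)
  row 0: subtract 6×row1 = (1, 0, 8)
  row 2: subtract 5×row1 = (0, 0, 0)
skip col 2 (zero from row 2)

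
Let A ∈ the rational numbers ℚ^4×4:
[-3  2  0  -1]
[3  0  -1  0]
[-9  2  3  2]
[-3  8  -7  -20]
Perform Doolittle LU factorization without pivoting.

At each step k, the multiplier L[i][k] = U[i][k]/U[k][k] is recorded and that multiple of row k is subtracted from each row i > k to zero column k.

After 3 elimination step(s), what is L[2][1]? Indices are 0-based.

[col 0] pivot -3
  R1 -= -1*R0 → (0, 2, -1, -1)  (L[1][0] := -1)
  R2 -= 3*R0 → (0, -4, 3, 5)  (L[2][0] := 3)
  R3 -= 1*R0 → (0, 6, -7, -19)  (L[3][0] := 1)
[col 1] pivot 2
  R2 -= -2*R1 → (0, 0, 1, 3)  (L[2][1] := -2)
  R3 -= 3*R1 → (0, 0, -4, -16)  (L[3][1] := 3)
[col 2] pivot 1
  R3 -= -4*R2 → (0, 0, 0, -4)  (L[3][2] := -4)

L[2][1] = -2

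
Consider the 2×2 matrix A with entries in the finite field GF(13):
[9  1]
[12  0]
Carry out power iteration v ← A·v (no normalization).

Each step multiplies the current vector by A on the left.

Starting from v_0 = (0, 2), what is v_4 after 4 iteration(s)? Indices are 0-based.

v_4 = (5, 9)

v_0 = (0, 2).
v_1 = A·v_0 = (2, 0).
v_2 = A·v_1 = (5, 11).
v_3 = A·v_2 = (4, 8).
v_4 = A·v_3 = (5, 9).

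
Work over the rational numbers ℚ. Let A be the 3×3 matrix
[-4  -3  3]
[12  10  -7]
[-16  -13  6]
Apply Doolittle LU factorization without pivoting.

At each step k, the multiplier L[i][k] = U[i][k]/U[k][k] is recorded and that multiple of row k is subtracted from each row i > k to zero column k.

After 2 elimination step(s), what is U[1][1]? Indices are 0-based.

[col 0] pivot -4
  R1 -= -3*R0 → (0, 1, 2)  (L[1][0] := -3)
  R2 -= 4*R0 → (0, -1, -6)  (L[2][0] := 4)
[col 1] pivot 1
  R2 -= -1*R1 → (0, 0, -4)  (L[2][1] := -1)

U[1][1] = 1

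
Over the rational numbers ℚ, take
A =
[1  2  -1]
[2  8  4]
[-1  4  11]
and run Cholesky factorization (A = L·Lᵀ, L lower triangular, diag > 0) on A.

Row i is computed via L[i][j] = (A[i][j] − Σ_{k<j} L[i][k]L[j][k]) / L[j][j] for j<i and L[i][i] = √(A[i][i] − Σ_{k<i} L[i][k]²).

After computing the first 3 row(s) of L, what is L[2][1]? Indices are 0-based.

Step 1: L[0][0] = √(1) = 1.
  L[1][0] = (2) / L[0][0] = 2.
Step 2: L[1][1] = √(4) = 2.
  L[2][0] = (-1) / L[0][0] = -1.
  L[2][1] = (6) / L[1][1] = 3.
Step 3: L[2][2] = √(1) = 1.

L[2][1] = 3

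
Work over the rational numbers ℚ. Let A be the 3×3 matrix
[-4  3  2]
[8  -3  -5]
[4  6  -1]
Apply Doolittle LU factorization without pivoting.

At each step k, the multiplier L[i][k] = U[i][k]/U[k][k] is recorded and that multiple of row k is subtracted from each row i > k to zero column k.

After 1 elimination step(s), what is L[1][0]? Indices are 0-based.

[col 0] pivot -4
  R1 -= -2*R0 → (0, 3, -1)  (L[1][0] := -2)
  R2 -= -1*R0 → (0, 9, 1)  (L[2][0] := -1)

L[1][0] = -2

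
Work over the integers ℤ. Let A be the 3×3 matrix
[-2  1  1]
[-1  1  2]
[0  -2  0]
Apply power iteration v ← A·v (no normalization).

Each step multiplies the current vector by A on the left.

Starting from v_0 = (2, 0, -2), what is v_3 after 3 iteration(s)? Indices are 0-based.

v_0 = (2, 0, -2).
v_1 = A·v_0 = (-6, -6, 0).
v_2 = A·v_1 = (6, 0, 12).
v_3 = A·v_2 = (0, 18, 0).

v_3 = (0, 18, 0)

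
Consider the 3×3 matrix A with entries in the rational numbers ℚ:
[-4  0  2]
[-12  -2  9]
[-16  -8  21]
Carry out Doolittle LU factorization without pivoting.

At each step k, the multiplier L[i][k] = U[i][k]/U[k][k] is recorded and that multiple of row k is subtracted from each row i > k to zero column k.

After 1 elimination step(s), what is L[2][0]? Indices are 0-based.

L[2][0] = 4

k=0: U[0][0]=-4
  eliminate (1,0): mult=3, new row 1: (0, -2, 3); set L[1][0]=3
  eliminate (2,0): mult=4, new row 2: (0, -8, 13); set L[2][0]=4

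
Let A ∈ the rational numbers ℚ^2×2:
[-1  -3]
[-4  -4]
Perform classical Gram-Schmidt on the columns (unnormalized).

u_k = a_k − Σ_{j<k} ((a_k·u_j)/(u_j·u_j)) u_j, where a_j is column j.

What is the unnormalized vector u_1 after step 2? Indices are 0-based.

u_1 = (-32/17, 8/17)

Step 1: u_0 = a_0 = (-1, -4).
Step 2: u_1 = a_1 − (19/17)·u_0 = (-32/17, 8/17).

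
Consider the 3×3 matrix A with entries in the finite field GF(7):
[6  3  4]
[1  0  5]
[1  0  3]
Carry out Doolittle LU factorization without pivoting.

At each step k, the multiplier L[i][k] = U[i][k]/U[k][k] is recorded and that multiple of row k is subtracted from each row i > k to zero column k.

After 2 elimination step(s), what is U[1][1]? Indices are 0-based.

U[1][1] = 3

k=0: U[0][0]=6
  eliminate (1,0): mult=6, new row 1: (0, 3, 2); set L[1][0]=6
  eliminate (2,0): mult=6, new row 2: (0, 3, 0); set L[2][0]=6
k=1: U[1][1]=3
  eliminate (2,1): mult=1, new row 2: (0, 0, 5); set L[2][1]=1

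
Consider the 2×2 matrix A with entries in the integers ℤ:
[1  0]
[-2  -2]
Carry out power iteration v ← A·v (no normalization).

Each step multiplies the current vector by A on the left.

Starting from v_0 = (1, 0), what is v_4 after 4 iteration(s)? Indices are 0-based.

v_4 = (1, 10)

v_0 = (1, 0).
v_1 = A·v_0 = (1, -2).
v_2 = A·v_1 = (1, 2).
v_3 = A·v_2 = (1, -6).
v_4 = A·v_3 = (1, 10).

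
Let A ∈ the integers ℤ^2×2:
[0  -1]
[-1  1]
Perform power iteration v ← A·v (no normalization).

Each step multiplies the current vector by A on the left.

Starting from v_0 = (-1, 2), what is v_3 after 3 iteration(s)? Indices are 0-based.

v_3 = (-5, 8)

v_0 = (-1, 2).
v_1 = A·v_0 = (-2, 3).
v_2 = A·v_1 = (-3, 5).
v_3 = A·v_2 = (-5, 8).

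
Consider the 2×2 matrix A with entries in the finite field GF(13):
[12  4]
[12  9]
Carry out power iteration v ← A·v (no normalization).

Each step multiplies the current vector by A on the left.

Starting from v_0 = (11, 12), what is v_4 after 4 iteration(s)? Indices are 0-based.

v_0 = (11, 12).
v_1 = A·v_0 = (11, 6).
v_2 = A·v_1 = (0, 4).
v_3 = A·v_2 = (3, 10).
v_4 = A·v_3 = (11, 9).

v_4 = (11, 9)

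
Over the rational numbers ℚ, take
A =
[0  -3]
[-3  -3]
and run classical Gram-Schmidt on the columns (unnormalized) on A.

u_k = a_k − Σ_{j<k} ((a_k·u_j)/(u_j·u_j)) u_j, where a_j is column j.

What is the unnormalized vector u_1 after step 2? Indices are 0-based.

u_1 = (-3, 0)

Step 1: u_0 = a_0 = (0, -3).
Step 2: u_1 = a_1 − (1)·u_0 = (-3, 0).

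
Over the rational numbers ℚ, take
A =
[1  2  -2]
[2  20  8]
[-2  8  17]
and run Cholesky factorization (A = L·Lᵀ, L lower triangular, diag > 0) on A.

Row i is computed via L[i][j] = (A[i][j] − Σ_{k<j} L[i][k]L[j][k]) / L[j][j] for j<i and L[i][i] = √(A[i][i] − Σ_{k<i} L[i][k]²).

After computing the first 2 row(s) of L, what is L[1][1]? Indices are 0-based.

Step 1: L[0][0] = √(1) = 1.
  L[1][0] = (2) / L[0][0] = 2.
Step 2: L[1][1] = √(16) = 4.

L[1][1] = 4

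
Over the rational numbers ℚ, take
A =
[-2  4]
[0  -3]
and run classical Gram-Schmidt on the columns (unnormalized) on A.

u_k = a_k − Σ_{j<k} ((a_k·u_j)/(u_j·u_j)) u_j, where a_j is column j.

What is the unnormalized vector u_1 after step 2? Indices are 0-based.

Step 1: u_0 = a_0 = (-2, 0).
Step 2: u_1 = a_1 − (-2)·u_0 = (0, -3).

u_1 = (0, -3)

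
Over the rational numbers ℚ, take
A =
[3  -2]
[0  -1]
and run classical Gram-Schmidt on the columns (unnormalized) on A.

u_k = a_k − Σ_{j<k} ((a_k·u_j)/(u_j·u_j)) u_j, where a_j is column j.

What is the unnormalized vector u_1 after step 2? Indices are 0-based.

Step 1: u_0 = a_0 = (3, 0).
Step 2: u_1 = a_1 − (-2/3)·u_0 = (0, -1).

u_1 = (0, -1)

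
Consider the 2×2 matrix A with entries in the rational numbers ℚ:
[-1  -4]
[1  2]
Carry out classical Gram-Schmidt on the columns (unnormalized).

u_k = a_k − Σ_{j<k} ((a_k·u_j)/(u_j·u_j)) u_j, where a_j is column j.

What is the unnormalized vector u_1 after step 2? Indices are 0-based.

Step 1: u_0 = a_0 = (-1, 1).
Step 2: u_1 = a_1 − (3)·u_0 = (-1, -1).

u_1 = (-1, -1)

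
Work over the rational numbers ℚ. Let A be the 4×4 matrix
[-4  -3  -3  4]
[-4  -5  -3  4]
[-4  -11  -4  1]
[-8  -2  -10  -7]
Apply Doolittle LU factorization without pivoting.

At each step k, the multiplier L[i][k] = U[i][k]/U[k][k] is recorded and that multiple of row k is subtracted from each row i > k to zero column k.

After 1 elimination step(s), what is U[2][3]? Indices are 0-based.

U[2][3] = -3

[col 0] pivot -4
  R1 -= 1*R0 → (0, -2, 0, 0)  (L[1][0] := 1)
  R2 -= 1*R0 → (0, -8, -1, -3)  (L[2][0] := 1)
  R3 -= 2*R0 → (0, 4, -4, -15)  (L[3][0] := 2)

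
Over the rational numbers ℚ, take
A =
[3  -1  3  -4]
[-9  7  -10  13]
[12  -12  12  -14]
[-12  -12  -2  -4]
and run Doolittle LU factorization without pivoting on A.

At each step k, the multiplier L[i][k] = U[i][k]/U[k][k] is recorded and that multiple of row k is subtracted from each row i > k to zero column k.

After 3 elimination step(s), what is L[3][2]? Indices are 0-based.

L[3][2] = -3

[col 0] pivot 3
  R1 -= -3*R0 → (0, 4, -1, 1)  (L[1][0] := -3)
  R2 -= 4*R0 → (0, -8, 0, 2)  (L[2][0] := 4)
  R3 -= -4*R0 → (0, -16, 10, -20)  (L[3][0] := -4)
[col 1] pivot 4
  R2 -= -2*R1 → (0, 0, -2, 4)  (L[2][1] := -2)
  R3 -= -4*R1 → (0, 0, 6, -16)  (L[3][1] := -4)
[col 2] pivot -2
  R3 -= -3*R2 → (0, 0, 0, -4)  (L[3][2] := -3)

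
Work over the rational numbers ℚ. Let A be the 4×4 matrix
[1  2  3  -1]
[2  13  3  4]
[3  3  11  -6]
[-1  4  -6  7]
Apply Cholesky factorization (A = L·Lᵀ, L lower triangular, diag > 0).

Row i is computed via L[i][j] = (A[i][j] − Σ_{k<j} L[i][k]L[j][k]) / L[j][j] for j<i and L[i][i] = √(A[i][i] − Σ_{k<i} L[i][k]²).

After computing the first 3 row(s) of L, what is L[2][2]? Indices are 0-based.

Step 1: L[0][0] = √(1) = 1.
  L[1][0] = (2) / L[0][0] = 2.
Step 2: L[1][1] = √(9) = 3.
  L[2][0] = (3) / L[0][0] = 3.
  L[2][1] = (-3) / L[1][1] = -1.
Step 3: L[2][2] = √(1) = 1.

L[2][2] = 1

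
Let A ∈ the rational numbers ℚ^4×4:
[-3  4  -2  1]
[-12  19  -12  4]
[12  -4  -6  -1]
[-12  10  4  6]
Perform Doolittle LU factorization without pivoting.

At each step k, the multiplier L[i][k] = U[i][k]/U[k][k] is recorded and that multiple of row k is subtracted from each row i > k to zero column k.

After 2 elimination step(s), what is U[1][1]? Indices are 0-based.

U[1][1] = 3

Step 1: pivot at (0,0) is -3.
  row1 ← row1 − (4)·row0  ⇒  L[1][0]=4, U row1=(0, 3, -4, 0)
  row2 ← row2 − (-4)·row0  ⇒  L[2][0]=-4, U row2=(0, 12, -14, 3)
  row3 ← row3 − (4)·row0  ⇒  L[3][0]=4, U row3=(0, -6, 12, 2)
Step 2: pivot at (1,1) is 3.
  row2 ← row2 − (4)·row1  ⇒  L[2][1]=4, U row2=(0, 0, 2, 3)
  row3 ← row3 − (-2)·row1  ⇒  L[3][1]=-2, U row3=(0, 0, 4, 2)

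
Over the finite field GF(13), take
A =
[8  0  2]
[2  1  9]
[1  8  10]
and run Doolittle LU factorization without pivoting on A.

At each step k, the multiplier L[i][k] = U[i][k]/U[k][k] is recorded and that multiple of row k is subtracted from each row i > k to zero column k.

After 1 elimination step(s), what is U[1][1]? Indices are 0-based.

U[1][1] = 1

k=0: U[0][0]=8
  eliminate (1,0): mult=10, new row 1: (0, 1, 2); set L[1][0]=10
  eliminate (2,0): mult=5, new row 2: (0, 8, 0); set L[2][0]=5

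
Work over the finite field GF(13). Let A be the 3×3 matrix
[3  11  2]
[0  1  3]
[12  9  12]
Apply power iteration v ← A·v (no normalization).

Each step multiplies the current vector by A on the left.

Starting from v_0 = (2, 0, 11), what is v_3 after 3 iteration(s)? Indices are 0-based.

v_3 = (6, 8, 10)

v_0 = (2, 0, 11).
v_1 = A·v_0 = (2, 7, 0).
v_2 = A·v_1 = (5, 7, 9).
v_3 = A·v_2 = (6, 8, 10).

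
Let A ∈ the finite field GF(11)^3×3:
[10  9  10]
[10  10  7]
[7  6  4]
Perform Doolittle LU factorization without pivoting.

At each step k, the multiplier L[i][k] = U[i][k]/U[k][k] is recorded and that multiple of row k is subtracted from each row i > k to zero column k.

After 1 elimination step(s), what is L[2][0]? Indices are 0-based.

[col 0] pivot 10
  R1 -= 1*R0 → (0, 1, 8)  (L[1][0] := 1)
  R2 -= 4*R0 → (0, 3, 8)  (L[2][0] := 4)

L[2][0] = 4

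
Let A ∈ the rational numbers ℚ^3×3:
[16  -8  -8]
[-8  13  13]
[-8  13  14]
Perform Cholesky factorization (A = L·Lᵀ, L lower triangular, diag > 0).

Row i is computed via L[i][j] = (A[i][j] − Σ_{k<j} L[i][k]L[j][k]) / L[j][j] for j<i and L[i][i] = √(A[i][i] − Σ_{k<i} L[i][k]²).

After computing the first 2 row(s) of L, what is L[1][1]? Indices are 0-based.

L[1][1] = 3

Step 1: L[0][0] = √(16) = 4.
  L[1][0] = (-8) / L[0][0] = -2.
Step 2: L[1][1] = √(9) = 3.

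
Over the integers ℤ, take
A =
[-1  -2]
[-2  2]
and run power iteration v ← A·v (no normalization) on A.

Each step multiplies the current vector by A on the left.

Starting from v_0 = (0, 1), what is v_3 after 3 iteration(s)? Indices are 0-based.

v_0 = (0, 1).
v_1 = A·v_0 = (-2, 2).
v_2 = A·v_1 = (-2, 8).
v_3 = A·v_2 = (-14, 20).

v_3 = (-14, 20)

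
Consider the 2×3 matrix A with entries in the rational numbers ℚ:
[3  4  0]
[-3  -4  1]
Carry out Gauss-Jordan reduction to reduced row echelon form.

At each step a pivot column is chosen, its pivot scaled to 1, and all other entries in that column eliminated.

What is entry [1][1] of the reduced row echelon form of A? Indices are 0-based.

M[1][1] = 0

[1] R0 /= 3  ⇒  (1, 4/3, 0)
     R1 -= -3·R0  ⇒  (0, 0, 1)
column 1 empty below row 1
[2] R1 /= 1  ⇒  (0, 0, 1)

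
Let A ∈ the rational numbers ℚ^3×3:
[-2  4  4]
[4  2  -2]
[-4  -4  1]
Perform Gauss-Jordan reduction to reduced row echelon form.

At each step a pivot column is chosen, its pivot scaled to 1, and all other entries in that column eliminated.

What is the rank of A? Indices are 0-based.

pivot(0,0)=-2: scale R0 → (1, -2, -2)
  clear (1,0): R1 −= (4)R0 → (0, 10, 6)
  clear (2,0): R2 −= (-4)R0 → (0, -12, -7)
pivot(1,1)=10: scale R1 → (0, 1, 3/5)
  clear (0,1): R0 −= (-2)R1 → (1, 0, -4/5)
  clear (2,1): R2 −= (-12)R1 → (0, 0, 1/5)
pivot(2,2)=1/5: scale R2 → (0, 0, 1)
  clear (0,2): R0 −= (-4/5)R2 → (1, 0, 0)
  clear (1,2): R1 −= (3/5)R2 → (0, 1, 0)

rank = 3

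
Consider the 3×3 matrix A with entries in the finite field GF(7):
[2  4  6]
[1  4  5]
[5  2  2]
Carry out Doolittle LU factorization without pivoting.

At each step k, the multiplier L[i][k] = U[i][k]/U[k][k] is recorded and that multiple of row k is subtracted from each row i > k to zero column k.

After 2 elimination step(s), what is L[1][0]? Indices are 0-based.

[col 0] pivot 2
  R1 -= 4*R0 → (0, 2, 2)  (L[1][0] := 4)
  R2 -= 6*R0 → (0, 6, 1)  (L[2][0] := 6)
[col 1] pivot 2
  R2 -= 3*R1 → (0, 0, 2)  (L[2][1] := 3)

L[1][0] = 4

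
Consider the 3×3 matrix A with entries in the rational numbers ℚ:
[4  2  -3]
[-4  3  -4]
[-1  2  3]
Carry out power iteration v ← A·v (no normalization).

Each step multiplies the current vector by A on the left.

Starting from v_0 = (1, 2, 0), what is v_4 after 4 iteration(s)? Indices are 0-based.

v_0 = (1, 2, 0).
v_1 = A·v_0 = (8, 2, 3).
v_2 = A·v_1 = (27, -38, 5).
v_3 = A·v_2 = (17, -242, -88).
v_4 = A·v_3 = (-152, -442, -765).

v_4 = (-152, -442, -765)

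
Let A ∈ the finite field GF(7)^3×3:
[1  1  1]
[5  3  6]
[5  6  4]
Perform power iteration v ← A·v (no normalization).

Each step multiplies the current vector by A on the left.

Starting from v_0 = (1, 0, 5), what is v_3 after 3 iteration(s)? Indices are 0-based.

v_0 = (1, 0, 5).
v_1 = A·v_0 = (6, 0, 4).
v_2 = A·v_1 = (3, 5, 4).
v_3 = A·v_2 = (5, 5, 5).

v_3 = (5, 5, 5)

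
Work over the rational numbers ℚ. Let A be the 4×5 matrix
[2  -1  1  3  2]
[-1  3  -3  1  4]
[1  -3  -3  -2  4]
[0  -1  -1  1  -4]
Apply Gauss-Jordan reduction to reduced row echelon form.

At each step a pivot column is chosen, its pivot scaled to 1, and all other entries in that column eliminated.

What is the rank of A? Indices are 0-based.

rank = 4

step 1: normalize row 0 (÷2) = (1, -1/2, 1/2, 3/2, 1)
  row 1: subtract -1×row0 = (0, 5/2, -5/2, 5/2, 5)
  row 2: subtract 1×row0 = (0, -5/2, -7/2, -7/2, 3)
step 2: normalize row 1 (÷5/2) = (0, 1, -1, 1, 2)
  row 0: subtract -1/2×row1 = (1, 0, 0, 2, 2)
  row 2: subtract -5/2×row1 = (0, 0, -6, -1, 8)
  row 3: subtract -1×row1 = (0, 0, -2, 2, -2)
step 3: normalize row 2 (÷-6) = (0, 0, 1, 1/6, -4/3)
  row 1: subtract -1×row2 = (0, 1, 0, 7/6, 2/3)
  row 3: subtract -2×row2 = (0, 0, 0, 7/3, -14/3)
step 4: normalize row 3 (÷7/3) = (0, 0, 0, 1, -2)
  row 0: subtract 2×row3 = (1, 0, 0, 0, 6)
  row 1: subtract 7/6×row3 = (0, 1, 0, 0, 3)
  row 2: subtract 1/6×row3 = (0, 0, 1, 0, -1)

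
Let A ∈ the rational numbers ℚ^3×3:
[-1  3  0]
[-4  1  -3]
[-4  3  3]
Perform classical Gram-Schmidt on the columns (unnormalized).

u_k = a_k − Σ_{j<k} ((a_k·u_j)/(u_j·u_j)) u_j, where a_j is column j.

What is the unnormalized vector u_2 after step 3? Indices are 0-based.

u_2 = (-240/133, -270/133, 330/133)

Step 1: u_0 = a_0 = (-1, -4, -4).
Step 2: u_1 = a_1 − (-19/33)·u_0 = (80/33, -43/33, 23/33).
Step 3: u_2 = a_2 − (0)·u_0 − (99/133)·u_1 = (-240/133, -270/133, 330/133).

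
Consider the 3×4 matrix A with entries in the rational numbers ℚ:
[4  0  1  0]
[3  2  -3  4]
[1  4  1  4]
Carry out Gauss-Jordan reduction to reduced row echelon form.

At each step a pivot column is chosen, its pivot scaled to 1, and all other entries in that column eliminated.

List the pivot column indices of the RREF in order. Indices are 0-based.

pivot(0,0)=4: scale R0 → (1, 0, 1/4, 0)
  clear (1,0): R1 −= (3)R0 → (0, 2, -15/4, 4)
  clear (2,0): R2 −= (1)R0 → (0, 4, 3/4, 4)
pivot(1,1)=2: scale R1 → (0, 1, -15/8, 2)
  clear (2,1): R2 −= (4)R1 → (0, 0, 33/4, -4)
pivot(2,2)=33/4: scale R2 → (0, 0, 1, -16/33)
  clear (0,2): R0 −= (1/4)R2 → (1, 0, 0, 4/33)
  clear (1,2): R1 −= (-15/8)R2 → (0, 1, 0, 12/11)

pivot columns: 0, 1, 2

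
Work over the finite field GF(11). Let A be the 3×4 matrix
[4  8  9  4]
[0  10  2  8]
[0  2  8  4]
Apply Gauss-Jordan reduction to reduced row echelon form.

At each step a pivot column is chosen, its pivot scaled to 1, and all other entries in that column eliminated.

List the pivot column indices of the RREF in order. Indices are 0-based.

pivot columns: 0, 1, 2

step 1: normalize row 0 (÷4) = (1, 2, 5, 1)
step 2: normalize row 1 (÷10) = (0, 1, 9, 3)
  row 0: subtract 2×row1 = (1, 0, 9, 6)
  row 2: subtract 2×row1 = (0, 0, 1, 9)
step 3: normalize row 2 (÷1) = (0, 0, 1, 9)
  row 0: subtract 9×row2 = (1, 0, 0, 2)
  row 1: subtract 9×row2 = (0, 1, 0, 10)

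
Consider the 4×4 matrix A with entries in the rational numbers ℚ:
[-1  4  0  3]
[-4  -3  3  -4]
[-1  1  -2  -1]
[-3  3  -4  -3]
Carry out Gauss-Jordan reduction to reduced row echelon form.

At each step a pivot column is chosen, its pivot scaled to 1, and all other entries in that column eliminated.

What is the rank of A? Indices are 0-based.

pivot(0,0)=-1: scale R0 → (1, -4, 0, -3)
  clear (1,0): R1 −= (-4)R0 → (0, -19, 3, -16)
  clear (2,0): R2 −= (-1)R0 → (0, -3, -2, -4)
  clear (3,0): R3 −= (-3)R0 → (0, -9, -4, -12)
pivot(1,1)=-19: scale R1 → (0, 1, -3/19, 16/19)
  clear (0,1): R0 −= (-4)R1 → (1, 0, -12/19, 7/19)
  clear (2,1): R2 −= (-3)R1 → (0, 0, -47/19, -28/19)
  clear (3,1): R3 −= (-9)R1 → (0, 0, -103/19, -84/19)
pivot(2,2)=-47/19: scale R2 → (0, 0, 1, 28/47)
  clear (0,2): R0 −= (-12/19)R2 → (1, 0, 0, 35/47)
  clear (1,2): R1 −= (-3/19)R2 → (0, 1, 0, 44/47)
  clear (3,2): R3 −= (-103/19)R2 → (0, 0, 0, -56/47)
pivot(3,3)=-56/47: scale R3 → (0, 0, 0, 1)
  clear (0,3): R0 −= (35/47)R3 → (1, 0, 0, 0)
  clear (1,3): R1 −= (44/47)R3 → (0, 1, 0, 0)
  clear (2,3): R2 −= (28/47)R3 → (0, 0, 1, 0)

rank = 4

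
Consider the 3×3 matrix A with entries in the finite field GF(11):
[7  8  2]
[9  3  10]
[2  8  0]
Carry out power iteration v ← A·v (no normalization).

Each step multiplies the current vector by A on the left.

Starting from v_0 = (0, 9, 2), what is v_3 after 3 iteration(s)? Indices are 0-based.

v_0 = (0, 9, 2).
v_1 = A·v_0 = (10, 3, 6).
v_2 = A·v_1 = (7, 5, 0).
v_3 = A·v_2 = (1, 1, 10).

v_3 = (1, 1, 10)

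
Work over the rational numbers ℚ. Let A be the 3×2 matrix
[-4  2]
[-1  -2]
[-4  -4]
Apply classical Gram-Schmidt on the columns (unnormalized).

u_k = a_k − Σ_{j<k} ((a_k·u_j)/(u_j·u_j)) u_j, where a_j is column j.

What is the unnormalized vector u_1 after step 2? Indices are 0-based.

Step 1: u_0 = a_0 = (-4, -1, -4).
Step 2: u_1 = a_1 − (10/33)·u_0 = (106/33, -56/33, -92/33).

u_1 = (106/33, -56/33, -92/33)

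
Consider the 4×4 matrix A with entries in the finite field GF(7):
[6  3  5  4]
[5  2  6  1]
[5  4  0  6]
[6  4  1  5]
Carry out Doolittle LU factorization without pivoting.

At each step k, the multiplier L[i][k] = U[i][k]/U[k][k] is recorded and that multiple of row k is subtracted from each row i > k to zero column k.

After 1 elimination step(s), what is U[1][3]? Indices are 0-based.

[col 0] pivot 6
  R1 -= 2*R0 → (0, 3, 3, 0)  (L[1][0] := 2)
  R2 -= 2*R0 → (0, 5, 4, 5)  (L[2][0] := 2)
  R3 -= 1*R0 → (0, 1, 3, 1)  (L[3][0] := 1)

U[1][3] = 0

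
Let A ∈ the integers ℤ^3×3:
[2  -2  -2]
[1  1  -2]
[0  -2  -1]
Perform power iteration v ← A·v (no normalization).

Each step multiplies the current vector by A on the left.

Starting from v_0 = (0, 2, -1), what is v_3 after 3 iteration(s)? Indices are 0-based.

v_3 = (-18, 12, -11)

v_0 = (0, 2, -1).
v_1 = A·v_0 = (-2, 4, -3).
v_2 = A·v_1 = (-6, 8, -5).
v_3 = A·v_2 = (-18, 12, -11).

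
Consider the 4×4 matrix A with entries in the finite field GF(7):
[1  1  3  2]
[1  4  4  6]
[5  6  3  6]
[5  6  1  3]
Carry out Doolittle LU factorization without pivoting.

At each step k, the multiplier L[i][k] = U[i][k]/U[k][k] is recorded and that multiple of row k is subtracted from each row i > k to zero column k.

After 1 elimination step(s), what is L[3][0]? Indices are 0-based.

L[3][0] = 5

[col 0] pivot 1
  R1 -= 1*R0 → (0, 3, 1, 4)  (L[1][0] := 1)
  R2 -= 5*R0 → (0, 1, 2, 3)  (L[2][0] := 5)
  R3 -= 5*R0 → (0, 1, 0, 0)  (L[3][0] := 5)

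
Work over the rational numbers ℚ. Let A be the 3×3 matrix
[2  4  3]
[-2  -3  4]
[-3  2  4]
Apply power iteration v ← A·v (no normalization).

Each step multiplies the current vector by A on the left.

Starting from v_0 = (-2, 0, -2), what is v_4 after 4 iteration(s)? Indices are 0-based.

v_4 = (1070, 608, 894)

v_0 = (-2, 0, -2).
v_1 = A·v_0 = (-10, -4, -2).
v_2 = A·v_1 = (-42, 24, 14).
v_3 = A·v_2 = (54, 68, 230).
v_4 = A·v_3 = (1070, 608, 894).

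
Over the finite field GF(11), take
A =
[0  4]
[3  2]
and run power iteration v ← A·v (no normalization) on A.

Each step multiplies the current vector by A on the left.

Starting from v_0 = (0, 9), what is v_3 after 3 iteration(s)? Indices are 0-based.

v_0 = (0, 9).
v_1 = A·v_0 = (3, 7).
v_2 = A·v_1 = (6, 1).
v_3 = A·v_2 = (4, 9).

v_3 = (4, 9)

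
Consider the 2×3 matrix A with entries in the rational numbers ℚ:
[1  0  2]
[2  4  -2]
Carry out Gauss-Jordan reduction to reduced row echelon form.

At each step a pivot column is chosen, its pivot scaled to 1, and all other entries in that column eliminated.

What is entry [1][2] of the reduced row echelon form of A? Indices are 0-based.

[1] R0 /= 1  ⇒  (1, 0, 2)
     R1 -= 2·R0  ⇒  (0, 4, -6)
[2] R1 /= 4  ⇒  (0, 1, -3/2)

M[1][2] = -3/2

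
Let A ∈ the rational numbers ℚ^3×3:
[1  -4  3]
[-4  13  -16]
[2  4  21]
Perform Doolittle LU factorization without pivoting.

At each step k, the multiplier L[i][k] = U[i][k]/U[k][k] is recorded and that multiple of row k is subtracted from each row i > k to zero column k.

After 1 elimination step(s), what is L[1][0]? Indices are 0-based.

L[1][0] = -4

[col 0] pivot 1
  R1 -= -4*R0 → (0, -3, -4)  (L[1][0] := -4)
  R2 -= 2*R0 → (0, 12, 15)  (L[2][0] := 2)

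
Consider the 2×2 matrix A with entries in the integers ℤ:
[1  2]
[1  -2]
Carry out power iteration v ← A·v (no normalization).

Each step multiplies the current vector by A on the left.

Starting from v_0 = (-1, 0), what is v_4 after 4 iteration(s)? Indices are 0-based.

v_0 = (-1, 0).
v_1 = A·v_0 = (-1, -1).
v_2 = A·v_1 = (-3, 1).
v_3 = A·v_2 = (-1, -5).
v_4 = A·v_3 = (-11, 9).

v_4 = (-11, 9)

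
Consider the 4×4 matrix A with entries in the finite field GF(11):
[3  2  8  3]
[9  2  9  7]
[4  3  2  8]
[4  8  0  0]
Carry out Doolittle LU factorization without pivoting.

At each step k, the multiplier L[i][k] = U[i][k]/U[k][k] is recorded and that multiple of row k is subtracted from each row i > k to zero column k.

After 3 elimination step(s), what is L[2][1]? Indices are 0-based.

L[2][1] = 10

k=0: U[0][0]=3
  eliminate (1,0): mult=3, new row 1: (0, 7, 7, 9); set L[1][0]=3
  eliminate (2,0): mult=5, new row 2: (0, 4, 6, 4); set L[2][0]=5
  eliminate (3,0): mult=5, new row 3: (0, 9, 4, 7); set L[3][0]=5
k=1: U[1][1]=7
  eliminate (2,1): mult=10, new row 2: (0, 0, 2, 2); set L[2][1]=10
  eliminate (3,1): mult=6, new row 3: (0, 0, 6, 8); set L[3][1]=6
k=2: U[2][2]=2
  eliminate (3,2): mult=3, new row 3: (0, 0, 0, 2); set L[3][2]=3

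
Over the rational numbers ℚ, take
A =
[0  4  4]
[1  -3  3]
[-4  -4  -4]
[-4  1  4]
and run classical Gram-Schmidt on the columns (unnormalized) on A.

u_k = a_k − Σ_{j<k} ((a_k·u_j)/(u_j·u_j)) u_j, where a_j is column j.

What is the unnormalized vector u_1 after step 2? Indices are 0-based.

Step 1: u_0 = a_0 = (0, 1, -4, -4).
Step 2: u_1 = a_1 − (3/11)·u_0 = (4, -36/11, -32/11, 23/11).

u_1 = (4, -36/11, -32/11, 23/11)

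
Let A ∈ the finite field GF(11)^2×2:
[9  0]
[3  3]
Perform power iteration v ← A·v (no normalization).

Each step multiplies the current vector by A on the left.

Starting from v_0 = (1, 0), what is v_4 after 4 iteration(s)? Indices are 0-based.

v_0 = (1, 0).
v_1 = A·v_0 = (9, 3).
v_2 = A·v_1 = (4, 3).
v_3 = A·v_2 = (3, 10).
v_4 = A·v_3 = (5, 6).

v_4 = (5, 6)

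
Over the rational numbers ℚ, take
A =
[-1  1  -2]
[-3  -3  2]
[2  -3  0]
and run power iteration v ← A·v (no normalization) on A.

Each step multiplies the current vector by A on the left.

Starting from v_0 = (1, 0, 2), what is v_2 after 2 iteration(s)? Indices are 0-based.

v_2 = (2, 16, -13)

v_0 = (1, 0, 2).
v_1 = A·v_0 = (-5, 1, 2).
v_2 = A·v_1 = (2, 16, -13).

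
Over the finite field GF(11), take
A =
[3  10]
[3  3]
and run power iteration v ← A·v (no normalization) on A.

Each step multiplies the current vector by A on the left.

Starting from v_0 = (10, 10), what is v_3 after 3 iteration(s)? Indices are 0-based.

v_3 = (2, 5)

v_0 = (10, 10).
v_1 = A·v_0 = (9, 5).
v_2 = A·v_1 = (0, 9).
v_3 = A·v_2 = (2, 5).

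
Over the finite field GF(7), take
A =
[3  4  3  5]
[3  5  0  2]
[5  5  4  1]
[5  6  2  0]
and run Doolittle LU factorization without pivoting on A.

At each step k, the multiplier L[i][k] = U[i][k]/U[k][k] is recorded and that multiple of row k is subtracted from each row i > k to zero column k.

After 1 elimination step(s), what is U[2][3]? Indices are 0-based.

[col 0] pivot 3
  R1 -= 1*R0 → (0, 1, 4, 4)  (L[1][0] := 1)
  R2 -= 4*R0 → (0, 3, 6, 2)  (L[2][0] := 4)
  R3 -= 4*R0 → (0, 4, 4, 1)  (L[3][0] := 4)

U[2][3] = 2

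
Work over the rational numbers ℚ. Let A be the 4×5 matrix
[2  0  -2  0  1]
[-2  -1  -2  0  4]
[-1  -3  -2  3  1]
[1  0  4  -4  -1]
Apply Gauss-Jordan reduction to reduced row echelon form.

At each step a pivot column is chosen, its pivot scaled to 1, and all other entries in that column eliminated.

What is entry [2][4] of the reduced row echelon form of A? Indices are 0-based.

pivot(0,0)=2: scale R0 → (1, 0, -1, 0, 1/2)
  clear (1,0): R1 −= (-2)R0 → (0, -1, -4, 0, 5)
  clear (2,0): R2 −= (-1)R0 → (0, -3, -3, 3, 3/2)
  clear (3,0): R3 −= (1)R0 → (0, 0, 5, -4, -3/2)
pivot(1,1)=-1: scale R1 → (0, 1, 4, 0, -5)
  clear (2,1): R2 −= (-3)R1 → (0, 0, 9, 3, -27/2)
pivot(2,2)=9: scale R2 → (0, 0, 1, 1/3, -3/2)
  clear (0,2): R0 −= (-1)R2 → (1, 0, 0, 1/3, -1)
  clear (1,2): R1 −= (4)R2 → (0, 1, 0, -4/3, 1)
  clear (3,2): R3 −= (5)R2 → (0, 0, 0, -17/3, 6)
pivot(3,3)=-17/3: scale R3 → (0, 0, 0, 1, -18/17)
  clear (0,3): R0 −= (1/3)R3 → (1, 0, 0, 0, -11/17)
  clear (1,3): R1 −= (-4/3)R3 → (0, 1, 0, 0, -7/17)
  clear (2,3): R2 −= (1/3)R3 → (0, 0, 1, 0, -39/34)

M[2][4] = -39/34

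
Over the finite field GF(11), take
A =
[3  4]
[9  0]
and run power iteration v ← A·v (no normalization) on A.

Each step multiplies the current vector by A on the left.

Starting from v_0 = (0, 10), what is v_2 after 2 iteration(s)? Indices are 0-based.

v_0 = (0, 10).
v_1 = A·v_0 = (7, 0).
v_2 = A·v_1 = (10, 8).

v_2 = (10, 8)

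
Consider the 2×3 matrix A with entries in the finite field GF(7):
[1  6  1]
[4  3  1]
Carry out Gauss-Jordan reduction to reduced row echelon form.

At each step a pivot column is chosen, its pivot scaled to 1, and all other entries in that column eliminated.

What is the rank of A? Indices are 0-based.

step 1: normalize row 0 (÷1) = (1, 6, 1)
  row 1: subtract 4×row0 = (0, 0, 4)
skip col 1 (zero from row 1)
step 2: normalize row 1 (÷4) = (0, 0, 1)
  row 0: subtract 1×row1 = (1, 6, 0)

rank = 2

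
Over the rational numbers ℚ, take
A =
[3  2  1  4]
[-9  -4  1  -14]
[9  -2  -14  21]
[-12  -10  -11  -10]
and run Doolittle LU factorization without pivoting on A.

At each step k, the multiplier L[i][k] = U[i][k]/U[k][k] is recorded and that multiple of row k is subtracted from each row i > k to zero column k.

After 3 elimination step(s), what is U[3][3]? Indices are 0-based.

Step 1: pivot at (0,0) is 3.
  row1 ← row1 − (-3)·row0  ⇒  L[1][0]=-3, U row1=(0, 2, 4, -2)
  row2 ← row2 − (3)·row0  ⇒  L[2][0]=3, U row2=(0, -8, -17, 9)
  row3 ← row3 − (-4)·row0  ⇒  L[3][0]=-4, U row3=(0, -2, -7, 6)
Step 2: pivot at (1,1) is 2.
  row2 ← row2 − (-4)·row1  ⇒  L[2][1]=-4, U row2=(0, 0, -1, 1)
  row3 ← row3 − (-1)·row1  ⇒  L[3][1]=-1, U row3=(0, 0, -3, 4)
Step 3: pivot at (2,2) is -1.
  row3 ← row3 − (3)·row2  ⇒  L[3][2]=3, U row3=(0, 0, 0, 1)

U[3][3] = 1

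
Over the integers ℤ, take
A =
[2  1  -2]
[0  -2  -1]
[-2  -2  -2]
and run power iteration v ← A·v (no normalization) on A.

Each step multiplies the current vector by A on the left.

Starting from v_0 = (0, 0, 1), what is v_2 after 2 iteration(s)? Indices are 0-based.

v_0 = (0, 0, 1).
v_1 = A·v_0 = (-2, -1, -2).
v_2 = A·v_1 = (-1, 4, 10).

v_2 = (-1, 4, 10)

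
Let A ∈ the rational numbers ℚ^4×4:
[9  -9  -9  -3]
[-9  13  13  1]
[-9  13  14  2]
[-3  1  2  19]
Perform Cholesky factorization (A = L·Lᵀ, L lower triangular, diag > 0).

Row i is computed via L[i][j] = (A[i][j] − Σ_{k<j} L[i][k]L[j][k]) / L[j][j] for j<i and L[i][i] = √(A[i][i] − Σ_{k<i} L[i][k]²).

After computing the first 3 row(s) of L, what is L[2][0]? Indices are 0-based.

Step 1: L[0][0] = √(9) = 3.
  L[1][0] = (-9) / L[0][0] = -3.
Step 2: L[1][1] = √(4) = 2.
  L[2][0] = (-9) / L[0][0] = -3.
  L[2][1] = (4) / L[1][1] = 2.
Step 3: L[2][2] = √(1) = 1.

L[2][0] = -3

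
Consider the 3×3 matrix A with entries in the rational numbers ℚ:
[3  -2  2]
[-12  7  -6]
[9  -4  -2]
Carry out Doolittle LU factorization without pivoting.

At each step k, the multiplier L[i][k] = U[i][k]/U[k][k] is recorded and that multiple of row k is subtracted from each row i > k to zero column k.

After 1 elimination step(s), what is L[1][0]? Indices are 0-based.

[col 0] pivot 3
  R1 -= -4*R0 → (0, -1, 2)  (L[1][0] := -4)
  R2 -= 3*R0 → (0, 2, -8)  (L[2][0] := 3)

L[1][0] = -4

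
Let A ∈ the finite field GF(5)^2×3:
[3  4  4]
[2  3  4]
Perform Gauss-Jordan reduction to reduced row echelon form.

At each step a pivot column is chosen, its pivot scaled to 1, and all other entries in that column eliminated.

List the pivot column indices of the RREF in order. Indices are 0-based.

pivot columns: 0, 1

[1] R0 /= 3  ⇒  (1, 3, 3)
     R1 -= 2·R0  ⇒  (0, 2, 3)
[2] R1 /= 2  ⇒  (0, 1, 4)
     R0 -= 3·R1  ⇒  (1, 0, 1)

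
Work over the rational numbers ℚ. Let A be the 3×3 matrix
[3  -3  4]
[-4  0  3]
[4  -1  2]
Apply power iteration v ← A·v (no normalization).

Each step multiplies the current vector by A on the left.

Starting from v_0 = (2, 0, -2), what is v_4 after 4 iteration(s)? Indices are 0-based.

v_0 = (2, 0, -2).
v_1 = A·v_0 = (-2, -14, 4).
v_2 = A·v_1 = (52, 20, 14).
v_3 = A·v_2 = (152, -166, 216).
v_4 = A·v_3 = (1818, 40, 1206).

v_4 = (1818, 40, 1206)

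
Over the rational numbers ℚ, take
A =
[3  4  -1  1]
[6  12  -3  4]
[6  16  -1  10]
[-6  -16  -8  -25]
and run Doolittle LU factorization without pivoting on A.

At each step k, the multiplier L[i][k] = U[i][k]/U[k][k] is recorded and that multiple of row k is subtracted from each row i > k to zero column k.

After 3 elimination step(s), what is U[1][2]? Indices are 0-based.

[col 0] pivot 3
  R1 -= 2*R0 → (0, 4, -1, 2)  (L[1][0] := 2)
  R2 -= 2*R0 → (0, 8, 1, 8)  (L[2][0] := 2)
  R3 -= -2*R0 → (0, -8, -10, -23)  (L[3][0] := -2)
[col 1] pivot 4
  R2 -= 2*R1 → (0, 0, 3, 4)  (L[2][1] := 2)
  R3 -= -2*R1 → (0, 0, -12, -19)  (L[3][1] := -2)
[col 2] pivot 3
  R3 -= -4*R2 → (0, 0, 0, -3)  (L[3][2] := -4)

U[1][2] = -1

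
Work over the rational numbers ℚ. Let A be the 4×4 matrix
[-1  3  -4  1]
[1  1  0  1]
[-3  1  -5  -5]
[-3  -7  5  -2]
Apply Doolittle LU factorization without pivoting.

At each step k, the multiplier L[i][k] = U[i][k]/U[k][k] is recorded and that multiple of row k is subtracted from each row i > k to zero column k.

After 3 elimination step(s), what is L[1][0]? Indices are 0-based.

Step 1: pivot at (0,0) is -1.
  row1 ← row1 − (-1)·row0  ⇒  L[1][0]=-1, U row1=(0, 4, -4, 2)
  row2 ← row2 − (3)·row0  ⇒  L[2][0]=3, U row2=(0, -8, 7, -8)
  row3 ← row3 − (3)·row0  ⇒  L[3][0]=3, U row3=(0, -16, 17, -5)
Step 2: pivot at (1,1) is 4.
  row2 ← row2 − (-2)·row1  ⇒  L[2][1]=-2, U row2=(0, 0, -1, -4)
  row3 ← row3 − (-4)·row1  ⇒  L[3][1]=-4, U row3=(0, 0, 1, 3)
Step 3: pivot at (2,2) is -1.
  row3 ← row3 − (-1)·row2  ⇒  L[3][2]=-1, U row3=(0, 0, 0, -1)

L[1][0] = -1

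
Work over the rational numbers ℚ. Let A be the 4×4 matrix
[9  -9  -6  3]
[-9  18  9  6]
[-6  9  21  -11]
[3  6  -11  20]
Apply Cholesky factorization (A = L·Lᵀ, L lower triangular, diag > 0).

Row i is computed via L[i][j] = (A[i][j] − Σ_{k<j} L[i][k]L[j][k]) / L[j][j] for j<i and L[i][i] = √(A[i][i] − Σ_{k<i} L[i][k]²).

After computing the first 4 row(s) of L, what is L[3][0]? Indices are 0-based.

Step 1: L[0][0] = √(9) = 3.
  L[1][0] = (-9) / L[0][0] = -3.
Step 2: L[1][1] = √(9) = 3.
  L[2][0] = (-6) / L[0][0] = -2.
  L[2][1] = (3) / L[1][1] = 1.
Step 3: L[2][2] = √(16) = 4.
  L[3][0] = (3) / L[0][0] = 1.
  L[3][1] = (9) / L[1][1] = 3.
  L[3][2] = (-12) / L[2][2] = -3.
Step 4: L[3][3] = √(1) = 1.

L[3][0] = 1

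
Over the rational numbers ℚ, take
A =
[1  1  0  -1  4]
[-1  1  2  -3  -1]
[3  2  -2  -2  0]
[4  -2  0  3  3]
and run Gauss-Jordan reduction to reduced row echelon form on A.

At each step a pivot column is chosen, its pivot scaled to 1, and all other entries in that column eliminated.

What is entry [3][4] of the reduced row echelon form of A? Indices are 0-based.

[1] R0 /= 1  ⇒  (1, 1, 0, -1, 4)
     R1 -= -1·R0  ⇒  (0, 2, 2, -4, 3)
     R2 -= 3·R0  ⇒  (0, -1, -2, 1, -12)
     R3 -= 4·R0  ⇒  (0, -6, 0, 7, -13)
[2] R1 /= 2  ⇒  (0, 1, 1, -2, 3/2)
     R0 -= 1·R1  ⇒  (1, 0, -1, 1, 5/2)
     R2 -= -1·R1  ⇒  (0, 0, -1, -1, -21/2)
     R3 -= -6·R1  ⇒  (0, 0, 6, -5, -4)
[3] R2 /= -1  ⇒  (0, 0, 1, 1, 21/2)
     R0 -= -1·R2  ⇒  (1, 0, 0, 2, 13)
     R1 -= 1·R2  ⇒  (0, 1, 0, -3, -9)
     R3 -= 6·R2  ⇒  (0, 0, 0, -11, -67)
[4] R3 /= -11  ⇒  (0, 0, 0, 1, 67/11)
     R0 -= 2·R3  ⇒  (1, 0, 0, 0, 9/11)
     R1 -= -3·R3  ⇒  (0, 1, 0, 0, 102/11)
     R2 -= 1·R3  ⇒  (0, 0, 1, 0, 97/22)

M[3][4] = 67/11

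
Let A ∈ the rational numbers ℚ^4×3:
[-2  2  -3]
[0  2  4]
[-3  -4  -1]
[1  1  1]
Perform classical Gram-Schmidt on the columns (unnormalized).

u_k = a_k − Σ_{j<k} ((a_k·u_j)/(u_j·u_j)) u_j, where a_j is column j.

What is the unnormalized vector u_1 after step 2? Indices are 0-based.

Step 1: u_0 = a_0 = (-2, 0, -3, 1).
Step 2: u_1 = a_1 − (9/14)·u_0 = (23/7, 2, -29/14, 5/14).

u_1 = (23/7, 2, -29/14, 5/14)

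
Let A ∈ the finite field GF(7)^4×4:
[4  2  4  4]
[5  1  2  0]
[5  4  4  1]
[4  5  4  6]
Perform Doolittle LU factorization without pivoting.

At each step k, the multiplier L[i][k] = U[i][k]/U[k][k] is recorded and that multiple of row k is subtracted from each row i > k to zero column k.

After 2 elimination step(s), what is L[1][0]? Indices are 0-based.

[col 0] pivot 4
  R1 -= 3*R0 → (0, 2, 4, 2)  (L[1][0] := 3)
  R2 -= 3*R0 → (0, 5, 6, 3)  (L[2][0] := 3)
  R3 -= 1*R0 → (0, 3, 0, 2)  (L[3][0] := 1)
[col 1] pivot 2
  R2 -= 6*R1 → (0, 0, 3, 5)  (L[2][1] := 6)
  R3 -= 5*R1 → (0, 0, 1, 6)  (L[3][1] := 5)

L[1][0] = 3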